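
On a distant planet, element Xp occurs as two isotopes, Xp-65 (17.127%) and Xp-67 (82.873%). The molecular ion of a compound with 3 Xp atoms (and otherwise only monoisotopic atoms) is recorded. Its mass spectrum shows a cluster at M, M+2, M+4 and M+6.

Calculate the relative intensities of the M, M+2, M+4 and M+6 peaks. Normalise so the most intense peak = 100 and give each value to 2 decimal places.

The 3 Xp atoms are independent, so intensities follow the terms of (0.17127 + 0.82873)^3.
P(M) = 0.17127^3 = 0.005024
P(M+2) = 3 × 0.17127^2 × 0.82873^1 = 0.072928
P(M+4) = 3 × 0.17127^1 × 0.82873^2 = 0.352881
P(M+6) = 0.82873^3 = 0.569166
The M+6 peak is largest (0.569166); scaling to 100 gives 0.88 : 12.81 : 62.00 : 100.00.

0.88 : 12.81 : 62.00 : 100.00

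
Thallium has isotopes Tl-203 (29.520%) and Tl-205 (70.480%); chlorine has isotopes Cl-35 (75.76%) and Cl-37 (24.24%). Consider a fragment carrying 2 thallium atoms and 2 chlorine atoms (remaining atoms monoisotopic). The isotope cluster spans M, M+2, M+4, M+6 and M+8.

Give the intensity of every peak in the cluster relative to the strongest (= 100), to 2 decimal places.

Thallium pattern (n=2): 0.08714304 : 0.41611392 : 0.49674304
Chlorine pattern (n=2): 0.57395776 : 0.36728448 : 0.05875776
Convolve the two distributions (both contribute in 2-u steps):
  M: 0.08714304×0.57395776 = 0.050016
  M+2: 0.08714304×0.36728448 + 0.41611392×0.57395776 = 0.270838
  M+4: 0.08714304×0.05875776 + 0.41611392×0.36728448 + 0.49674304×0.57395776 = 0.443062
  M+6: 0.41611392×0.05875776 + 0.49674304×0.36728448 = 0.206896
  M+8: 0.49674304×0.05875776 = 0.029188
Scale to base peak (0.443062) = 100: 11.29 : 61.13 : 100.00 : 46.70 : 6.59

11.29 : 61.13 : 100.00 : 46.70 : 6.59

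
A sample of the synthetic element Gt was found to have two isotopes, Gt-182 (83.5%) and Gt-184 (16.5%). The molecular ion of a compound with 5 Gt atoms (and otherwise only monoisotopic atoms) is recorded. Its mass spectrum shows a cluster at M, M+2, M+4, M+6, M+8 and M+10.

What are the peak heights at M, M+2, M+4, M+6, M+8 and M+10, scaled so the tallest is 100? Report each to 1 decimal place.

100.0 : 98.8 : 39.0 : 7.7 : 0.8 : 0.0

Expanding (0.835 + 0.165)^5:
P(M) = 0.835^5 = 0.405912
P(M+2) = 5 × 0.835^4 × 0.165^1 = 0.401051
P(M+4) = 10 × 0.835^3 × 0.165^2 = 0.158499
P(M+6) = 10 × 0.835^2 × 0.165^3 = 0.031320
P(M+8) = 5 × 0.835^1 × 0.165^4 = 0.003095
P(M+10) = 0.165^5 = 0.000122
The M peak is largest (0.405912); scaling to 100 gives 100.0 : 98.8 : 39.0 : 7.7 : 0.8 : 0.0.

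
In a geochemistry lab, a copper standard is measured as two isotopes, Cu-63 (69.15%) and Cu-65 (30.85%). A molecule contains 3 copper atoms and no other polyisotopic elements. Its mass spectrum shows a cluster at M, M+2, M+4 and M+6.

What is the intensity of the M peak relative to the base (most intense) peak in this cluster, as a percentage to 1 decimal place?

Term probabilities: M 0.3307, M+2 0.4425, M+4 0.1974, M+6 0.0294. Base peak = M+2.
P(M+2) = C(3,1) × 0.6915^2 × 0.3085^1 = 3 × 0.47817225 × 0.3085 = 0.442548 (base)
P(M) = C(3,0) × 0.6915^3 × 0.3085^0 = 1 × 0.33065611 × 1.0000 = 0.330656
Relative intensity = 0.330656 / 0.442548 × 100 = 74.7

74.7%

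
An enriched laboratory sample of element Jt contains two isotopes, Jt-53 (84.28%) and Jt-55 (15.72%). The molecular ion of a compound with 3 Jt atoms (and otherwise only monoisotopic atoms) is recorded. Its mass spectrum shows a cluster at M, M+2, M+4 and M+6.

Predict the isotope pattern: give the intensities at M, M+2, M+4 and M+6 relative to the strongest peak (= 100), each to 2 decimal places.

The 3 Jt atoms are independent, so intensities follow the terms of (0.8428 + 0.1572)^3.
P(M) = 0.8428^3 = 0.598651
P(M+2) = 3 × 0.8428^2 × 0.1572^1 = 0.334983
P(M+4) = 3 × 0.8428^1 × 0.1572^2 = 0.062481
P(M+6) = 0.1572^3 = 0.003885
The M peak is largest (0.598651); scaling to 100 gives 100.00 : 55.96 : 10.44 : 0.65.

100.00 : 55.96 : 10.44 : 0.65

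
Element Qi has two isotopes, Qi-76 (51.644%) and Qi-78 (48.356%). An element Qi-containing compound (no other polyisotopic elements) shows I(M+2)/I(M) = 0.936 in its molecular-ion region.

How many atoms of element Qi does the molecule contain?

With n Qi atoms, P(M+2)/P(M) = C(n,1)·p^(n−1)q / p^n = n·q/p = n · 0.48356/0.51644.
n = 0.936 × 0.51644/0.48356 = 1.00 ≈ 1

1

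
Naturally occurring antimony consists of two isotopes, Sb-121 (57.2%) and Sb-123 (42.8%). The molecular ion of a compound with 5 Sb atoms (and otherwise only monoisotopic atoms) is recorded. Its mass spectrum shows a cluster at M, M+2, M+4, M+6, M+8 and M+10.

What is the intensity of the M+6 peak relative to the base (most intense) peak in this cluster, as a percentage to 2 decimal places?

74.83%

Binomial terms of (0.572 + 0.428)^5: M 0.0612, M+2 0.2291, M+4 0.3428, M+6 0.2565, M+8 0.0960, M+10 0.0144 → M+4 is the base peak.
P(M+4) = C(5,2) × 0.572^3 × 0.428^2 = 10 × 0.18714925 × 0.183184 = 0.342827 (base)
P(M+6) = C(5,3) × 0.572^2 × 0.428^3 = 10 × 0.327184 × 0.07840275 = 0.256521
Relative intensity = 0.256521 / 0.342827 × 100 = 74.83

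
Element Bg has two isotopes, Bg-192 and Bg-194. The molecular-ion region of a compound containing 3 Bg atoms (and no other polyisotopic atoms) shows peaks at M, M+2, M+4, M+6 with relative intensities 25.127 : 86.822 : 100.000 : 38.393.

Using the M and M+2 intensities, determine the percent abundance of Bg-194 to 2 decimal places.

53.53%

If p is the fraction of Bg that is Bg-192, then I(M+2)/I(M) = [C(3,1)·p^2·(1−p)] / p^3 = 3·(1−p)/p = 86.822/25.127 = 3.4553
(1−p)/p = 3.4553/3 = 1.1518  ⇒  p = 1/(1 + 1.1518) = 0.4647
Bg-192: 46.47%, Bg-194: 53.53%.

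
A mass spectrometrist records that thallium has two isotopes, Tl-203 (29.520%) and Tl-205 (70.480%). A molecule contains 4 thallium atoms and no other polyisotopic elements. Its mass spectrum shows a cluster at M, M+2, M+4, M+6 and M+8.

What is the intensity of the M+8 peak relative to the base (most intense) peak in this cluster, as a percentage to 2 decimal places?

(0.29520 + 0.70480)^4 gives M 0.0076, M+2 0.0725, M+4 0.2597, M+6 0.4134, M+8 0.2468; the largest is M+6.
P(M+6) = C(4,3) × 0.29520^1 × 0.70480^3 = 4 × 0.2952 × 0.35010449 = 0.413403 (base)
P(M+8) = C(4,4) × 0.29520^0 × 0.70480^4 = 1 × 1.0000 × 0.24675365 = 0.246754
Relative intensity = 0.246754 / 0.413403 × 100 = 59.69

59.69%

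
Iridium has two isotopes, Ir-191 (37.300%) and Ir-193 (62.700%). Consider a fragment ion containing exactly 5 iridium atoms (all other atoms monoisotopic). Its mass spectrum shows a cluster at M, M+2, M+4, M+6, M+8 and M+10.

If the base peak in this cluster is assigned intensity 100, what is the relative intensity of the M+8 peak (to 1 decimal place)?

84.0

(0.37300 + 0.62700)^5 gives M 0.0072, M+2 0.0607, M+4 0.2040, M+6 0.3429, M+8 0.2882, M+10 0.0969; the largest is M+6.
P(M+6) = C(5,3) × 0.37300^2 × 0.62700^3 = 10 × 0.139129 × 0.24649188 = 0.342942 (base)
P(M+8) = C(5,4) × 0.37300^1 × 0.62700^4 = 5 × 0.3730 × 0.15455041 = 0.288237
Relative intensity = 0.288237 / 0.342942 × 100 = 84.0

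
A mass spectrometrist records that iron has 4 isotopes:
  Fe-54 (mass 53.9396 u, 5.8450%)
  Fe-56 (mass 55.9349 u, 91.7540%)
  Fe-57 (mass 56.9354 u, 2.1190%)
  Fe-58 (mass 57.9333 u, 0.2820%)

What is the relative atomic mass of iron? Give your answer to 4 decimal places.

55.8451 u

The abundance-weighted mean is 0.058450 × 53.9396 + 0.917540 × 55.9349 + 0.021190 × 56.9354 + 0.002820 × 57.9333
= 3.15277 + 51.32251 + 1.20646 + 0.16337 = 55.84511 u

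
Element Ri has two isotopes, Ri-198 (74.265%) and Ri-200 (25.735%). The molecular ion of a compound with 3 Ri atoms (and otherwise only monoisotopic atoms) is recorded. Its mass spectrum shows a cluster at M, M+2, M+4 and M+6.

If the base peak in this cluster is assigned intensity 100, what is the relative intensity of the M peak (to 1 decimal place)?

96.2

(0.74265 + 0.25735)^3 gives M 0.4096, M+2 0.4258, M+4 0.1476, M+6 0.0170; the largest is M+2.
P(M+2) = C(3,1) × 0.74265^2 × 0.25735^1 = 3 × 0.55152902 × 0.25735 = 0.425808 (base)
P(M) = C(3,0) × 0.74265^3 × 0.25735^0 = 1 × 0.40959303 × 1.0000 = 0.409593
Relative intensity = 0.409593 / 0.425808 × 100 = 96.2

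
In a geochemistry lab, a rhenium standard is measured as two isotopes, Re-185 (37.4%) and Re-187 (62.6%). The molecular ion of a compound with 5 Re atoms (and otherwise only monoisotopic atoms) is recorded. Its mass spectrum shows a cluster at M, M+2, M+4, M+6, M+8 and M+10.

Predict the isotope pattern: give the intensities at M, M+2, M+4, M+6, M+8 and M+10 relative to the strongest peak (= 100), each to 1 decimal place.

2.1 : 17.8 : 59.7 : 100.0 : 83.7 : 28.0

Each Re atom is independently Re-185 (p = 0.374) or Re-187 (q = 0.626); the cluster is the binomial expansion (p + q)^5.
P(M) = 0.374^5 = 0.007317
P(M+2) = 5 × 0.374^4 × 0.626^1 = 0.061239
P(M+4) = 10 × 0.374^3 × 0.626^2 = 0.205005
P(M+6) = 10 × 0.374^2 × 0.626^3 = 0.343136
P(M+8) = 5 × 0.374^1 × 0.626^4 = 0.287170
P(M+10) = 0.626^5 = 0.096133
The M+6 peak is largest (0.343136); scaling to 100 gives 2.1 : 17.8 : 59.7 : 100.0 : 83.7 : 28.0.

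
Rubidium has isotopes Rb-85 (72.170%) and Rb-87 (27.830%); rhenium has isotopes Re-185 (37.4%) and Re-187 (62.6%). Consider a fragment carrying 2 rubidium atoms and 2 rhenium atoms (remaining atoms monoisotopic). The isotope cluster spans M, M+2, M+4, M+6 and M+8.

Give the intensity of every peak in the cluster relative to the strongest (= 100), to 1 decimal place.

18.1 : 74.5 : 100.0 : 48.1 : 7.5

Rubidium pattern (n=2): 0.52085089 : 0.40169822 : 0.07745089
Rhenium pattern (n=2): 0.139876 : 0.468248 : 0.391876
Convolve the two distributions (both contribute in 2-u steps):
  M: 0.52085089×0.139876 = 0.072855
  M+2: 0.52085089×0.468248 + 0.40169822×0.139876 = 0.300075
  M+4: 0.52085089×0.391876 + 0.40169822×0.468248 + 0.07745089×0.139876 = 0.403037
  M+6: 0.40169822×0.391876 + 0.07745089×0.468248 = 0.193682
  M+8: 0.07745089×0.391876 = 0.030351
Scale to base peak (0.403037) = 100: 18.1 : 74.5 : 100.0 : 48.1 : 7.5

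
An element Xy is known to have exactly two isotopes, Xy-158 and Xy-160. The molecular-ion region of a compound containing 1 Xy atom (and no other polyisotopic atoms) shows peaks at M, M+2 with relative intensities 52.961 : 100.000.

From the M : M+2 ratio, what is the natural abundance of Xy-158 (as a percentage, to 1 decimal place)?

34.6%

Write p for the Xy-158 fraction. I(M+2)/I(M) = [C(1,1)·p^0·(1−p)] / p^1 = 1·(1−p)/p = 100.000/52.961 = 1.8882
(1−p)/p = 1.8882/1 = 1.8882  ⇒  p = 1/(1 + 1.8882) = 0.3462
Xy-158: 34.6%, Xy-160: 65.4%.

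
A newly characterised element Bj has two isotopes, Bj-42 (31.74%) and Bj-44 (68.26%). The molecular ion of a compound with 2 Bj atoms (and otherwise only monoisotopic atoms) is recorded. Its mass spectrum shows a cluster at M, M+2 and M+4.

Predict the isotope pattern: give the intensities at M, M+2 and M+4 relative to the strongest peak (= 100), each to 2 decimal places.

21.62 : 93.00 : 100.00

The 2 Bj atoms are independent, so intensities follow the terms of (0.3174 + 0.6826)^2.
P(M) = 0.3174^2 = 0.100743
P(M+2) = 2 × 0.3174^1 × 0.6826^1 = 0.433314
P(M+4) = 0.6826^2 = 0.465943
The M+4 peak is largest (0.465943); scaling to 100 gives 21.62 : 93.00 : 100.00.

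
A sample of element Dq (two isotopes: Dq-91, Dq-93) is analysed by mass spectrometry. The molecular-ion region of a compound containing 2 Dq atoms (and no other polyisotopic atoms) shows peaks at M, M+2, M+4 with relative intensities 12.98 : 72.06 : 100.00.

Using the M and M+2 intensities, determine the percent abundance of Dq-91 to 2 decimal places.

Let p = fractional abundance of Dq-91. I(M+2)/I(M) = [C(2,1)·p^1·(1−p)] / p^2 = 2·(1−p)/p = 72.06/12.98 = 5.5516
(1−p)/p = 5.5516/2 = 2.7758  ⇒  p = 1/(1 + 2.7758) = 0.2648
Dq-91: 26.48%, Dq-93: 73.52%.

26.48%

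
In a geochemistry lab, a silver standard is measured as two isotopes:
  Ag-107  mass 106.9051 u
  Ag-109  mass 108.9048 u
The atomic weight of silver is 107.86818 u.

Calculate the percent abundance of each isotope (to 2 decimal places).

Let x be the fractional abundance of Ag-107; then Ag-109 has abundance 1 − x.
106.9051·x + 108.9048·(1 − x) = 107.86818
(106.9051 − 108.9048)·x = 107.86818 − 108.9048
x = -1.03662 / -1.9997 = 0.51839 → 51.84% Ag-107, 48.16% Ag-109.

Ag-107: 51.84%, Ag-109: 48.16%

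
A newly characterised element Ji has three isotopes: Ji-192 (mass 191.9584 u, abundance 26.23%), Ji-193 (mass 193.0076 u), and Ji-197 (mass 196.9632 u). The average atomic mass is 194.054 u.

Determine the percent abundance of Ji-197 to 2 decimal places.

33.41%

Let x and y be the fractions of Ji-193 and Ji-197. Then x + y = 1 − 0.2623 = 0.7377 and 193.0076x + 196.9632y = 194.054 − 0.2623×191.9584 = 143.70331168.
Substituting: 193.0076x + 196.9632(0.7377 − x) = 143.70331168
(193.0076 − 196.9632)x = -1.59644096  ⇒  x = 0.40359, y = 0.33411
Ji-193: 40.36%, Ji-197: 33.41%.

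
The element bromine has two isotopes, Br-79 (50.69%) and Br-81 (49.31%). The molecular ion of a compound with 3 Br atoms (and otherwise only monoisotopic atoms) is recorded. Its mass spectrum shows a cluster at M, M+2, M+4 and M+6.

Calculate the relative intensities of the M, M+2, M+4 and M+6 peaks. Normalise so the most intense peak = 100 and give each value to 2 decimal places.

The 3 Br atoms are independent, so intensities follow the terms of (0.5069 + 0.4931)^3.
P(M) = 0.5069^3 = 0.130247
P(M+2) = 3 × 0.5069^2 × 0.4931^1 = 0.380103
P(M+4) = 3 × 0.5069^1 × 0.4931^2 = 0.369755
P(M+6) = 0.4931^3 = 0.119896
The M+2 peak is largest (0.380103); scaling to 100 gives 34.27 : 100.00 : 97.28 : 31.54.

34.27 : 100.00 : 97.28 : 31.54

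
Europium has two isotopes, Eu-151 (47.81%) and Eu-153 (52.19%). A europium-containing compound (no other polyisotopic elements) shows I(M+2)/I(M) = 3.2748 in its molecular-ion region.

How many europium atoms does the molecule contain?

For n independent Eu atoms, I(M+2)/I(M) = n · (abundance Eu-153) / (abundance Eu-151) = n · 0.5219/0.4781.
n = 3.2748 × 0.4781/0.5219 = 3.00 ≈ 3

3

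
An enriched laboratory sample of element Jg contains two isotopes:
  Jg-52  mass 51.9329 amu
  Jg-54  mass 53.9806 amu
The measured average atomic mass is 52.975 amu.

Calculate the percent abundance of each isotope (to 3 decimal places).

Jg-52: 49.109%, Jg-54: 50.891%

With x = fraction of Jg-52 (so Jg-54 is 1 − x):
51.9329·x + 53.9806·(1 − x) = 52.975
(51.9329 − 53.9806)·x = 52.975 − 53.9806
x = -1.0056 / -2.0477 = 0.49109 → 49.109% Jg-52, 50.891% Jg-54.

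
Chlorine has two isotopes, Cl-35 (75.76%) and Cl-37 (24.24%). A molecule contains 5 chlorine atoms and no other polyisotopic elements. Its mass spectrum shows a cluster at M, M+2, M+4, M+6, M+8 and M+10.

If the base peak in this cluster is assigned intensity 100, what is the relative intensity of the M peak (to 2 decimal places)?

62.51

Binomial terms of (0.7576 + 0.2424)^5: M 0.2496, M+2 0.3993, M+4 0.2555, M+6 0.0817, M+8 0.0131, M+10 0.0008 → M+2 is the base peak.
P(M+2) = C(5,1) × 0.7576^4 × 0.2424^1 = 5 × 0.32942751 × 0.2424 = 0.399266 (base)
P(M) = C(5,0) × 0.7576^5 × 0.2424^0 = 1 × 0.24957428 × 1.0000 = 0.249574
Relative intensity = 0.249574 / 0.399266 × 100 = 62.51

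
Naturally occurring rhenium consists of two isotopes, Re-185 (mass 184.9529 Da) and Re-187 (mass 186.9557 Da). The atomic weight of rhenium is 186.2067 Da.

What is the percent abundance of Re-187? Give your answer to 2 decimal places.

62.60%

Let x be the fractional abundance of Re-185; then Re-187 has abundance 1 − x.
184.9529·x + 186.9557·(1 − x) = 186.2067
(184.9529 − 186.9557)·x = 186.2067 − 186.9557
x = -0.7490 / -2.0028 = 0.37398 → 37.40% Re-185, 62.60% Re-187.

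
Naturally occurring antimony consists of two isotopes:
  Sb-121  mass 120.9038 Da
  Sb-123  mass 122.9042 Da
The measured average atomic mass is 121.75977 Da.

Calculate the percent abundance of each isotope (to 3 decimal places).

Let x be the fractional abundance of Sb-121; then Sb-123 has abundance 1 − x.
120.9038·x + 122.9042·(1 − x) = 121.75977
(120.9038 − 122.9042)·x = 121.75977 − 122.9042
x = -1.14443 / -2.0004 = 0.57210 → 57.210% Sb-121, 42.790% Sb-123.

Sb-121: 57.210%, Sb-123: 42.790%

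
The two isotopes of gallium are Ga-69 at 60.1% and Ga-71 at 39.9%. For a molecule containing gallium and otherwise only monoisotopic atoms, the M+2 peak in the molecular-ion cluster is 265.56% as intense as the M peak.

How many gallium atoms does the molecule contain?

4

The M+2/M ratio from n Ga atoms is n · q/p = n · 0.399/0.601.
n = 2.6556 × 0.601/0.399 = 4.00 ≈ 4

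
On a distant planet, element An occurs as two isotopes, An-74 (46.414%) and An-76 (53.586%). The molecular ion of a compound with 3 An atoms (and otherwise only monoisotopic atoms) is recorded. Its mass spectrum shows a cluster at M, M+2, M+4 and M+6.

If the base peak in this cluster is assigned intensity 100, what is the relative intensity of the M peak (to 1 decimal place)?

25.0

Term probabilities: M 0.1000, M+2 0.3463, M+4 0.3998, M+6 0.1539. Base peak = M+4.
P(M+4) = C(3,2) × 0.46414^1 × 0.53586^2 = 3 × 0.46414 × 0.28714594 = 0.399828 (base)
P(M) = C(3,0) × 0.46414^3 × 0.53586^0 = 1 × 0.0999878 × 1.0000 = 0.099988
Relative intensity = 0.099988 / 0.399828 × 100 = 25.0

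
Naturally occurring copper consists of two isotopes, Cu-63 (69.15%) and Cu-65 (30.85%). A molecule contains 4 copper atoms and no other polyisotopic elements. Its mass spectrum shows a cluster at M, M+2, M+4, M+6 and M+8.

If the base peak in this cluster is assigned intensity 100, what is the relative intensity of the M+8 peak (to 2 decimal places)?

2.22

Term probabilities: M 0.2286, M+2 0.4080, M+4 0.2731, M+6 0.0812, M+8 0.0091. Base peak = M+2.
P(M+2) = C(4,1) × 0.6915^3 × 0.3085^1 = 4 × 0.33065611 × 0.3085 = 0.408030 (base)
P(M+8) = C(4,4) × 0.6915^0 × 0.3085^4 = 1 × 1.0000 × 0.00905776 = 0.009058
Relative intensity = 0.009058 / 0.408030 × 100 = 2.22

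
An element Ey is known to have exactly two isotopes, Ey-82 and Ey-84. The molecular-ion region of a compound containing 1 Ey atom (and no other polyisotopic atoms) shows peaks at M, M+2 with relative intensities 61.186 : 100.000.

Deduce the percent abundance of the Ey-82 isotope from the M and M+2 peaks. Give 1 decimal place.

38.0%

If p is the fraction of Ey that is Ey-82, then I(M+2)/I(M) = [C(1,1)·p^0·(1−p)] / p^1 = 1·(1−p)/p = 100.000/61.186 = 1.6344
(1−p)/p = 1.6344/1 = 1.6344  ⇒  p = 1/(1 + 1.6344) = 0.3796
Ey-82: 38.0%, Ey-84: 62.0%.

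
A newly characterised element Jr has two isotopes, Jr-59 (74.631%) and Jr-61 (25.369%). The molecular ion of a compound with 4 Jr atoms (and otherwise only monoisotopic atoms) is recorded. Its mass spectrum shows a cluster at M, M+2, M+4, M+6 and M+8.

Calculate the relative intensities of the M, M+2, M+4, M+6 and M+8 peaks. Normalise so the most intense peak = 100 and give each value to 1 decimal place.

73.5 : 100.0 : 51.0 : 11.6 : 1.0

Each Jr atom is independently Jr-59 (p = 0.74631) or Jr-61 (q = 0.25369); the cluster is the binomial expansion (p + q)^4.
P(M) = 0.74631^4 = 0.310225
P(M+2) = 4 × 0.74631^3 × 0.25369^1 = 0.421814
P(M+4) = 6 × 0.74631^2 × 0.25369^2 = 0.215078
P(M+6) = 4 × 0.74631^1 × 0.25369^3 = 0.048740
P(M+8) = 0.25369^4 = 0.004142
The M+2 peak is largest (0.421814); scaling to 100 gives 73.5 : 100.0 : 51.0 : 11.6 : 1.0.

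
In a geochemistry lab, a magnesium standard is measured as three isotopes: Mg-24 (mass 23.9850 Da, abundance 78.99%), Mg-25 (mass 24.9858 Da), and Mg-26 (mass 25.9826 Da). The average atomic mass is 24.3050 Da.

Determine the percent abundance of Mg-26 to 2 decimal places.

11.01%

The remaining 21.01% is split between Mg-25 (fraction x) and Mg-26 (fraction 0.2101 − x).
Substituting: 24.9858x + 25.9826(0.2101 − x) = 5.3592485
(24.9858 − 25.9826)x = -0.09969576  ⇒  x = 0.10002, y = 0.11008
Mg-25: 10.00%, Mg-26: 11.01%.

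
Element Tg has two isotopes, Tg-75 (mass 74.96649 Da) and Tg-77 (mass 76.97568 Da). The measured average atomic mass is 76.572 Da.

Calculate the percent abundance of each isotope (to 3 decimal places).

With x = fraction of Tg-75 (so Tg-77 is 1 − x):
74.96649·x + 76.97568·(1 − x) = 76.572
(74.96649 − 76.97568)·x = 76.572 − 76.97568
x = -0.40368 / -2.00919 = 0.20092 → 20.092% Tg-75, 79.908% Tg-77.

Tg-75: 20.092%, Tg-77: 79.908%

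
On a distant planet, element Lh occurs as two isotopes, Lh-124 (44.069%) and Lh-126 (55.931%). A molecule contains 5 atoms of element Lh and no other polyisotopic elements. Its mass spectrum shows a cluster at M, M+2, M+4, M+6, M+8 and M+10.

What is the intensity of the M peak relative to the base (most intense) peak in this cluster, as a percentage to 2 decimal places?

4.89%

Term probabilities: M 0.0166, M+2 0.1055, M+4 0.2677, M+6 0.3398, M+8 0.2156, M+10 0.0547. Base peak = M+6.
P(M+6) = C(5,3) × 0.44069^2 × 0.55931^3 = 10 × 0.19420768 × 0.17496765 = 0.339801 (base)
P(M) = C(5,0) × 0.44069^5 × 0.55931^0 = 1 × 0.01662134 × 1.0000 = 0.016621
Relative intensity = 0.016621 / 0.339801 × 100 = 4.89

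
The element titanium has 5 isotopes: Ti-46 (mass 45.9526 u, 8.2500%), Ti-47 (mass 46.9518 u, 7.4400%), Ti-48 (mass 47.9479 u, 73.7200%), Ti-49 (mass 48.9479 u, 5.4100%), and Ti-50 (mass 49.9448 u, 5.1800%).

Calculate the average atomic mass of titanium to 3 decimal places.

Ar = Σ fᵢ·mᵢ = 0.082500 × 45.9526 + 0.074400 × 46.9518 + 0.737200 × 47.9479 + 0.054100 × 48.9479 + 0.051800 × 49.9448
= 3.79109 + 3.49321 + 35.34719 + 2.64808 + 2.58714 = 47.86671 u

47.867 u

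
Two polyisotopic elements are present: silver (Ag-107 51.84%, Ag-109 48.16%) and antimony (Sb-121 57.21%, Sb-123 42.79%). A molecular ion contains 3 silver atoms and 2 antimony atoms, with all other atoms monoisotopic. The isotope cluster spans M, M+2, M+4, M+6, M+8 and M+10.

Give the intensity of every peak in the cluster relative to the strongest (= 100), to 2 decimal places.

13.67 : 58.53 : 100.00 : 85.19 : 36.18 : 6.13

Silver pattern (n=3): 0.13931407 : 0.38827347 : 0.36071085 : 0.11170161
Antimony pattern (n=2): 0.32729841 : 0.48960318 : 0.18309841
Convolve the two distributions (both contribute in 2-u steps):
  M: 0.13931407×0.32729841 = 0.045597
  M+2: 0.13931407×0.48960318 + 0.38827347×0.32729841 = 0.195290
  M+4: 0.13931407×0.18309841 + 0.38827347×0.48960318 + 0.36071085×0.32729841 = 0.333668
  M+6: 0.38827347×0.18309841 + 0.36071085×0.48960318 + 0.11170161×0.32729841 = 0.284257
  M+8: 0.36071085×0.18309841 + 0.11170161×0.48960318 = 0.120735
  M+10: 0.11170161×0.18309841 = 0.020452
Scale to base peak (0.333668) = 100: 13.67 : 58.53 : 100.00 : 85.19 : 36.18 : 6.13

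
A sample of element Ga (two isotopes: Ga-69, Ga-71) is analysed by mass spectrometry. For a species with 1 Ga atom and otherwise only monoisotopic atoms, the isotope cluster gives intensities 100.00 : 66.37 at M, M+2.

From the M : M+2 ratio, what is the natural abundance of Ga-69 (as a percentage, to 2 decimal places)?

If p is the fraction of Ga that is Ga-69, then I(M+2)/I(M) = [C(1,1)·p^0·(1−p)] / p^1 = 1·(1−p)/p = 66.37/100.00 = 0.6637
(1−p)/p = 0.6637/1 = 0.6637  ⇒  p = 1/(1 + 0.6637) = 0.6011
Ga-69: 60.11%, Ga-71: 39.89%.

60.11%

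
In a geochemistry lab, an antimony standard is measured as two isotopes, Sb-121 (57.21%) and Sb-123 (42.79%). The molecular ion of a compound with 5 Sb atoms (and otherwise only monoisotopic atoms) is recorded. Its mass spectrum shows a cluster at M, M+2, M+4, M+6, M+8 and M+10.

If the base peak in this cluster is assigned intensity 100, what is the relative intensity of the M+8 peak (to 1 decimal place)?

28.0

Binomial terms of (0.5721 + 0.4279)^5: M 0.0613, M+2 0.2292, M+4 0.3428, M+6 0.2564, M+8 0.0959, M+10 0.0143 → M+4 is the base peak.
P(M+4) = C(5,2) × 0.5721^3 × 0.4279^2 = 10 × 0.18724742 × 0.18309841 = 0.342847 (base)
P(M+8) = C(5,4) × 0.5721^1 × 0.4279^4 = 5 × 0.5721 × 0.03352503 = 0.095898
Relative intensity = 0.095898 / 0.342847 × 100 = 28.0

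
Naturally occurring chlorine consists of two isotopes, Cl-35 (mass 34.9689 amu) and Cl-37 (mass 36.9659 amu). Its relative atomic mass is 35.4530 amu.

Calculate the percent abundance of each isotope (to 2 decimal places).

Let x be the fractional abundance of Cl-35; then Cl-37 has abundance 1 − x.
34.9689·x + 36.9659·(1 − x) = 35.4530
(34.9689 − 36.9659)·x = 35.4530 − 36.9659
x = -1.5129 / -1.9970 = 0.75759 → 75.76% Cl-35, 24.24% Cl-37.

Cl-35: 75.76%, Cl-37: 24.24%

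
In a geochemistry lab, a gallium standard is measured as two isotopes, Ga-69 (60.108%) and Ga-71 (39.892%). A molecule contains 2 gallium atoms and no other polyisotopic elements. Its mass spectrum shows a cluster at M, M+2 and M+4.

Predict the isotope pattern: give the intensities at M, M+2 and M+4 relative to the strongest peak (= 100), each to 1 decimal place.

75.3 : 100.0 : 33.2

Expanding (0.60108 + 0.39892)^2:
P(M) = 0.60108^2 = 0.361297
P(M+2) = 2 × 0.60108^1 × 0.39892^1 = 0.479566
P(M+4) = 0.39892^2 = 0.159137
The M+2 peak is largest (0.479566); scaling to 100 gives 75.3 : 100.0 : 33.2.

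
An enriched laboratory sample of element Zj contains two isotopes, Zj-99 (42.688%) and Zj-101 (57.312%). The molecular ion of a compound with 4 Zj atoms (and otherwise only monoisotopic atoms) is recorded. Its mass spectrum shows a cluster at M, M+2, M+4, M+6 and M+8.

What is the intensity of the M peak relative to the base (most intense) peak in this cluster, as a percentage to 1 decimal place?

Term probabilities: M 0.0332, M+2 0.1783, M+4 0.3591, M+6 0.3214, M+8 0.1079. Base peak = M+4.
P(M+4) = C(4,2) × 0.42688^2 × 0.57312^2 = 6 × 0.18222653 × 0.32846653 = 0.359132 (base)
P(M) = C(4,0) × 0.42688^4 × 0.57312^0 = 1 × 0.03320651 × 1.0000 = 0.033207
Relative intensity = 0.033207 / 0.359132 × 100 = 9.2

9.2%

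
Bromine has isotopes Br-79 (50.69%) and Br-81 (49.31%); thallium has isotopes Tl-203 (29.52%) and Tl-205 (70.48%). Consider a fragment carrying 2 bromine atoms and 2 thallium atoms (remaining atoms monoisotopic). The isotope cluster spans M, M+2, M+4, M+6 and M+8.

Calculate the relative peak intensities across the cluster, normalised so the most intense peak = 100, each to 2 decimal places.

6.27 : 42.17 : 100.00 : 97.94 : 33.85

Bromine pattern (n=2): 0.25694761 : 0.49990478 : 0.24314761
Thallium pattern (n=2): 0.08714304 : 0.41611392 : 0.49674304
Convolve the two distributions (both contribute in 2-u steps):
  M: 0.25694761×0.08714304 = 0.022391
  M+2: 0.25694761×0.41611392 + 0.49990478×0.08714304 = 0.150483
  M+4: 0.25694761×0.49674304 + 0.49990478×0.41611392 + 0.24314761×0.08714304 = 0.356843
  M+6: 0.49990478×0.49674304 + 0.24314761×0.41611392 = 0.349501
  M+8: 0.24314761×0.49674304 = 0.120782
Scale to base peak (0.356843) = 100: 6.27 : 42.17 : 100.00 : 97.94 : 33.85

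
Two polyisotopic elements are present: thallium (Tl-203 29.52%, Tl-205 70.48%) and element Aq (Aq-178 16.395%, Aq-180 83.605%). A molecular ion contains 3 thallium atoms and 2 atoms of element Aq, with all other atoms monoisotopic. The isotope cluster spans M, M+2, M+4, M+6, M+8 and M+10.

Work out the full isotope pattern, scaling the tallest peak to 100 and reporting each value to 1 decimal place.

Thallium pattern (n=3): 0.02572463 : 0.18425524 : 0.43991564 : 0.35010449
Element Aq pattern (n=2): 0.0268796 : 0.27414079 : 0.6989796
Convolve the two distributions (both contribute in 2-u steps):
  M: 0.02572463×0.0268796 = 0.000691
  M+2: 0.02572463×0.27414079 + 0.18425524×0.0268796 = 0.012005
  M+4: 0.02572463×0.6989796 + 0.18425524×0.27414079 + 0.43991564×0.0268796 = 0.080318
  M+6: 0.18425524×0.6989796 + 0.43991564×0.27414079 + 0.35010449×0.0268796 = 0.258800
  M+8: 0.43991564×0.6989796 + 0.35010449×0.27414079 = 0.403470
  M+10: 0.35010449×0.6989796 = 0.244716
Scale to base peak (0.403470) = 100: 0.2 : 3.0 : 19.9 : 64.1 : 100.0 : 60.7

0.2 : 3.0 : 19.9 : 64.1 : 100.0 : 60.7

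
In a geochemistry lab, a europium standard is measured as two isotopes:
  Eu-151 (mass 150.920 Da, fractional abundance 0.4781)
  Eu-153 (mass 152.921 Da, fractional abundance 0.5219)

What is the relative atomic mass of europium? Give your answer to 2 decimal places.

151.96 Da

Ar = Σ fᵢ·mᵢ = 0.4781 × 150.920 + 0.5219 × 152.921
= 72.1549 + 79.8095 = 151.9644 Da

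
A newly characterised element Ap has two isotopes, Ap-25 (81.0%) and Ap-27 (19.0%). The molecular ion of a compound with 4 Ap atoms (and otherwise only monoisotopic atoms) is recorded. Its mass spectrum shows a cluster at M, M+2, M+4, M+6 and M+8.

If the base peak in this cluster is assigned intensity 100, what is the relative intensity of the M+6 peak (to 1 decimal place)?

Binomial terms of (0.810 + 0.190)^4: M 0.4305, M+2 0.4039, M+4 0.1421, M+6 0.0222, M+8 0.0013 → M is the base peak.
P(M) = C(4,0) × 0.810^4 × 0.190^0 = 1 × 0.43046721 × 1.0000 = 0.430467 (base)
P(M+6) = C(4,3) × 0.810^1 × 0.190^3 = 4 × 0.8100 × 0.006859 = 0.022223
Relative intensity = 0.022223 / 0.430467 × 100 = 5.2

5.2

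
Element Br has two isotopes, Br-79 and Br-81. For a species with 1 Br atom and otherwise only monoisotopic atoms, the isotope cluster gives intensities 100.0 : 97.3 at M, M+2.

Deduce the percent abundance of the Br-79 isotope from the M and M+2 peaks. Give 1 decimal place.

Write p for the Br-79 fraction. I(M+2)/I(M) = [C(1,1)·p^0·(1−p)] / p^1 = 1·(1−p)/p = 97.3/100.0 = 0.9730
(1−p)/p = 0.9730/1 = 0.9730  ⇒  p = 1/(1 + 0.9730) = 0.5068
Br-79: 50.7%, Br-81: 49.3%.

50.7%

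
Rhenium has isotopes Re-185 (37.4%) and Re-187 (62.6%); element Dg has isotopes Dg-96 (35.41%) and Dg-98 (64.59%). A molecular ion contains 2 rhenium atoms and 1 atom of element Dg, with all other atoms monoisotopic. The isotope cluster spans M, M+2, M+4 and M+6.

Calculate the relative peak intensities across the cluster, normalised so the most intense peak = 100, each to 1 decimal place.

Rhenium pattern (n=2): 0.139876 : 0.468248 : 0.391876
Element Dg pattern (n=1): 0.3541 : 0.6459
Convolve the two distributions (both contribute in 2-u steps):
  M: 0.139876×0.3541 = 0.049530
  M+2: 0.139876×0.6459 + 0.468248×0.3541 = 0.256153
  M+4: 0.468248×0.6459 + 0.391876×0.3541 = 0.441205
  M+6: 0.391876×0.6459 = 0.253113
Scale to base peak (0.441205) = 100: 11.2 : 58.1 : 100.0 : 57.4

11.2 : 58.1 : 100.0 : 57.4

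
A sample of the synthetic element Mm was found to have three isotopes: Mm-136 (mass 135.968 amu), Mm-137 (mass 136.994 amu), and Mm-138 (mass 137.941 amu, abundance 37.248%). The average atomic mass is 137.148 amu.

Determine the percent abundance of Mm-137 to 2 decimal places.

43.38%

The remaining 62.752% is split between Mm-136 (fraction x) and Mm-137 (fraction 0.62752 − x).
Substituting: 135.968x + 136.994(0.62752 − x) = 85.76773632
(135.968 − 136.994)x = -0.19873856  ⇒  x = 0.19370, y = 0.43382
Mm-136: 19.37%, Mm-137: 43.38%.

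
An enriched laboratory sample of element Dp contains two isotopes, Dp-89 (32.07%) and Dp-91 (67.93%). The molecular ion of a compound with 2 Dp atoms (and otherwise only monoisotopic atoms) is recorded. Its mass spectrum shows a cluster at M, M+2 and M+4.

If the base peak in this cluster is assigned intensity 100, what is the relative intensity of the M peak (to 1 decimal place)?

Term probabilities: M 0.1028, M+2 0.4357, M+4 0.4614. Base peak = M+4.
P(M+4) = C(2,2) × 0.3207^0 × 0.6793^2 = 1 × 1.0000 × 0.46144849 = 0.461448 (base)
P(M) = C(2,0) × 0.3207^2 × 0.6793^0 = 1 × 0.10284849 × 1.0000 = 0.102848
Relative intensity = 0.102848 / 0.461448 × 100 = 22.3

22.3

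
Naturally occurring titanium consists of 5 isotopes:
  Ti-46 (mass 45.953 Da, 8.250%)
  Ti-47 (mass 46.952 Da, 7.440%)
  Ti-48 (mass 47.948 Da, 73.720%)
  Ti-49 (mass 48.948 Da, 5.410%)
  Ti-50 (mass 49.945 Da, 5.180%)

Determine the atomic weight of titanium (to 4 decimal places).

The abundance-weighted mean is 0.08250 × 45.953 + 0.07440 × 46.952 + 0.73720 × 47.948 + 0.05410 × 48.948 + 0.05180 × 49.945
= 3.79112 + 3.49323 + 35.34727 + 2.64809 + 2.58715 = 47.86686 Da

47.8669 Da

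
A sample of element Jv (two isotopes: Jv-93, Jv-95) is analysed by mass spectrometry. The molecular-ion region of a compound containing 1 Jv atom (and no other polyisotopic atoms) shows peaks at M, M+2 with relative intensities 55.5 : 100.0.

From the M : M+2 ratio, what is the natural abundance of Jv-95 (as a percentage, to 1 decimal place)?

64.3%

Write p for the Jv-93 fraction. I(M+2)/I(M) = [C(1,1)·p^0·(1−p)] / p^1 = 1·(1−p)/p = 100.0/55.5 = 1.8018
(1−p)/p = 1.8018/1 = 1.8018  ⇒  p = 1/(1 + 1.8018) = 0.3569
Jv-93: 35.7%, Jv-95: 64.3%.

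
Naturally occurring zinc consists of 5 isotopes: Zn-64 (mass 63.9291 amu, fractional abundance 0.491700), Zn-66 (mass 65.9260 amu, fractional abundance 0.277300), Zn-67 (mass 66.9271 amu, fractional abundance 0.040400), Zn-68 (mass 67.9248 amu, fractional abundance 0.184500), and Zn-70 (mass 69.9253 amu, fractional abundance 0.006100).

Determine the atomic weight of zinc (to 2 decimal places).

Average mass = Σ (abundance × isotope mass) = 0.491700 × 63.9291 + 0.277300 × 65.9260 + 0.040400 × 66.9271 + 0.184500 × 67.9248 + 0.006100 × 69.9253
= 31.43394 + 18.28128 + 2.70385 + 12.53213 + 0.42654 = 65.37774 amu

65.38 amu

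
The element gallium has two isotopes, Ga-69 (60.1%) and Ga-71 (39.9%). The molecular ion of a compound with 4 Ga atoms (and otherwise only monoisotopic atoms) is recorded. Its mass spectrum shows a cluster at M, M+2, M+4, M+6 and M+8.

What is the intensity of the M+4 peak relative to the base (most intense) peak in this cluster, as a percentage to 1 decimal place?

(0.601 + 0.399)^4 gives M 0.1305, M+2 0.3465, M+4 0.3450, M+6 0.1527, M+8 0.0253; the largest is M+2.
P(M+2) = C(4,1) × 0.601^3 × 0.399^1 = 4 × 0.2170818 × 0.3990 = 0.346463 (base)
P(M+4) = C(4,2) × 0.601^2 × 0.399^2 = 6 × 0.361201 × 0.159201 = 0.345021
Relative intensity = 0.345021 / 0.346463 × 100 = 99.6

99.6%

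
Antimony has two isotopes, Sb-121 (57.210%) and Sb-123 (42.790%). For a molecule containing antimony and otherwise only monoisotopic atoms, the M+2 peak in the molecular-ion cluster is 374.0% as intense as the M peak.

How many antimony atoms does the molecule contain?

5

For n independent Sb atoms, I(M+2)/I(M) = n · (abundance Sb-123) / (abundance Sb-121) = n · 0.42790/0.57210.
n = 3.740 × 0.57210/0.42790 = 5.00 ≈ 5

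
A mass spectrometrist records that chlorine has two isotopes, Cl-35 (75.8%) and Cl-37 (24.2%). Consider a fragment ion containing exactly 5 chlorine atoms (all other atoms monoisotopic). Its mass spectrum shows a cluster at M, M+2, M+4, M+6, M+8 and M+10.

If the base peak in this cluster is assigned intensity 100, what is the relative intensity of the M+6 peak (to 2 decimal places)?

20.39

(0.758 + 0.242)^5 gives M 0.2502, M+2 0.3994, M+4 0.2551, M+6 0.0814, M+8 0.0130, M+10 0.0008; the largest is M+2.
P(M+2) = C(5,1) × 0.758^4 × 0.242^1 = 5 × 0.33012379 × 0.2420 = 0.399450 (base)
P(M+6) = C(5,3) × 0.758^2 × 0.242^3 = 10 × 0.574564 × 0.01417249 = 0.081430
Relative intensity = 0.081430 / 0.399450 × 100 = 20.39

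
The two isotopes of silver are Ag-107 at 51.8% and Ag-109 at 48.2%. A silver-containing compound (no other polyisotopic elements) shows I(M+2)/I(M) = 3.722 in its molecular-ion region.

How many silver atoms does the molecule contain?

For n independent Ag atoms, I(M+2)/I(M) = n · (abundance Ag-109) / (abundance Ag-107) = n · 0.482/0.518.
n = 3.722 × 0.518/0.482 = 4.00 ≈ 4

4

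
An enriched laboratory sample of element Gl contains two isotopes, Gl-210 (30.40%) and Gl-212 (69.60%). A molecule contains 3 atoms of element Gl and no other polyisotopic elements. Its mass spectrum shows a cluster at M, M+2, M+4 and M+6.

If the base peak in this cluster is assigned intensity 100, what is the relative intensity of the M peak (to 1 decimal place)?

Binomial terms of (0.3040 + 0.6960)^3: M 0.0281, M+2 0.1930, M+4 0.4418, M+6 0.3372 → M+4 is the base peak.
P(M+4) = C(3,2) × 0.3040^1 × 0.6960^2 = 3 × 0.3040 × 0.484416 = 0.441787 (base)
P(M) = C(3,0) × 0.3040^3 × 0.6960^0 = 1 × 0.02809446 × 1.0000 = 0.028094
Relative intensity = 0.028094 / 0.441787 × 100 = 6.4

6.4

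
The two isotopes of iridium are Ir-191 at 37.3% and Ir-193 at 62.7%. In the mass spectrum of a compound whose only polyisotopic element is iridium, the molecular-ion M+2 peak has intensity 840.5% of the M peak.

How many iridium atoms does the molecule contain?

With n Ir atoms, P(M+2)/P(M) = C(n,1)·p^(n−1)q / p^n = n·q/p = n · 0.627/0.373.
n = 8.405 × 0.373/0.627 = 5.00 ≈ 5

5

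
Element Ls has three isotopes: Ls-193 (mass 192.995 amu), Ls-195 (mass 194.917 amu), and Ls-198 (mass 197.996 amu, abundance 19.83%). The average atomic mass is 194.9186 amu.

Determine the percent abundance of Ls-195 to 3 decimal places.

Let x and y be the fractions of Ls-193 and Ls-195. Then x + y = 1 − 0.1983 = 0.8017 and 192.995x + 194.917y = 194.9186 − 0.1983×197.996 = 155.6559932.
Substituting: 192.995x + 194.917(0.8017 − x) = 155.6559932
(192.995 − 194.917)x = -0.6089657  ⇒  x = 0.31684, y = 0.48486
Ls-193: 31.684%, Ls-195: 48.486%.

48.486%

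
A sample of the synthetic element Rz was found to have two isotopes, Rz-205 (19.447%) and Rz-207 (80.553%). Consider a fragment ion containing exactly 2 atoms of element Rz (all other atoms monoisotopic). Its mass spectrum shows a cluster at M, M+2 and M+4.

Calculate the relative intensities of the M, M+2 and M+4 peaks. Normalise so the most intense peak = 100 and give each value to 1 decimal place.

5.8 : 48.3 : 100.0

Each Rz atom is independently Rz-205 (p = 0.19447) or Rz-207 (q = 0.80553); the cluster is the binomial expansion (p + q)^2.
P(M) = 0.19447^2 = 0.037819
P(M+2) = 2 × 0.19447^1 × 0.80553^1 = 0.313303
P(M+4) = 0.80553^2 = 0.648879
The M+4 peak is largest (0.648879); scaling to 100 gives 5.8 : 48.3 : 100.0.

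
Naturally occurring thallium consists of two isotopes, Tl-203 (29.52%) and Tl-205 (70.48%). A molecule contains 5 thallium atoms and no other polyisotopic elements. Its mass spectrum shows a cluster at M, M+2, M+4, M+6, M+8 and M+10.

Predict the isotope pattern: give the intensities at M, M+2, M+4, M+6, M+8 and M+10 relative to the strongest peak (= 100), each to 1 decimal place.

0.6 : 7.3 : 35.1 : 83.8 : 100.0 : 47.8

The 5 Tl atoms are independent, so intensities follow the terms of (0.2952 + 0.7048)^5.
P(M) = 0.2952^5 = 0.002242
P(M+2) = 5 × 0.2952^4 × 0.7048^1 = 0.026761
P(M+4) = 10 × 0.2952^3 × 0.7048^2 = 0.127785
P(M+6) = 10 × 0.2952^2 × 0.7048^3 = 0.305092
P(M+8) = 5 × 0.2952^1 × 0.7048^4 = 0.364208
P(M+10) = 0.7048^5 = 0.173912
The M+8 peak is largest (0.364208); scaling to 100 gives 0.6 : 7.3 : 35.1 : 83.8 : 100.0 : 47.8.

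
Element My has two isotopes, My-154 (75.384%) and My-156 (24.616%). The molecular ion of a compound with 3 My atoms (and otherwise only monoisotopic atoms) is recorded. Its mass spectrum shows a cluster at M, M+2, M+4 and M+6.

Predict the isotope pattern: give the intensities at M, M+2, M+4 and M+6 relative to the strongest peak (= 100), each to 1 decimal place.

Expanding (0.75384 + 0.24616)^3:
P(M) = 0.75384^3 = 0.428388
P(M+2) = 3 × 0.75384^2 × 0.24616^1 = 0.419660
P(M+4) = 3 × 0.75384^1 × 0.24616^2 = 0.137036
P(M+6) = 0.24616^3 = 0.014916
The M peak is largest (0.428388); scaling to 100 gives 100.0 : 98.0 : 32.0 : 3.5.

100.0 : 98.0 : 32.0 : 3.5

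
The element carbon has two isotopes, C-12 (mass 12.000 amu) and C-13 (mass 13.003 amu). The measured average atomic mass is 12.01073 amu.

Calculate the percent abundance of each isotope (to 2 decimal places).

C-12: 98.93%, C-13: 1.07%

Writing the weighted mean with unknown fraction x of C-12:
12.000·x + 13.003·(1 − x) = 12.01073
(12.000 − 13.003)·x = 12.01073 − 13.003
x = -0.99227 / -1.003 = 0.98930 → 98.93% C-12, 1.07% C-13.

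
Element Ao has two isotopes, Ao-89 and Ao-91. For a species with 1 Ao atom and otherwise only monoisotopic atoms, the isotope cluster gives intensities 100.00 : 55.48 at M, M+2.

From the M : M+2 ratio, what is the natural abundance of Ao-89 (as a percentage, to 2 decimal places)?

Let p = fractional abundance of Ao-89. I(M+2)/I(M) = [C(1,1)·p^0·(1−p)] / p^1 = 1·(1−p)/p = 55.48/100.00 = 0.5548
(1−p)/p = 0.5548/1 = 0.5548  ⇒  p = 1/(1 + 0.5548) = 0.6432
Ao-89: 64.32%, Ao-91: 35.68%.

64.32%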